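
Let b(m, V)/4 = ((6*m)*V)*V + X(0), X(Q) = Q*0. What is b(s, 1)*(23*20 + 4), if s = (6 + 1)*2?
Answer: 155904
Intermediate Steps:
X(Q) = 0
s = 14 (s = 7*2 = 14)
b(m, V) = 24*m*V**2 (b(m, V) = 4*(((6*m)*V)*V + 0) = 4*((6*V*m)*V + 0) = 4*(6*m*V**2 + 0) = 4*(6*m*V**2) = 24*m*V**2)
b(s, 1)*(23*20 + 4) = (24*14*1**2)*(23*20 + 4) = (24*14*1)*(460 + 4) = 336*464 = 155904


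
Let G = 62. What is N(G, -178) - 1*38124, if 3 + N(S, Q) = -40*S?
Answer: -40607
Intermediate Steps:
N(S, Q) = -3 - 40*S
N(G, -178) - 1*38124 = (-3 - 40*62) - 1*38124 = (-3 - 2480) - 38124 = -2483 - 38124 = -40607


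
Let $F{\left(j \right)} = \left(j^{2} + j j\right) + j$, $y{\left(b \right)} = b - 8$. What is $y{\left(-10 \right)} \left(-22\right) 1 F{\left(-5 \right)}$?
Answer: $17820$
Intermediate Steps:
$y{\left(b \right)} = -8 + b$
$F{\left(j \right)} = j + 2 j^{2}$ ($F{\left(j \right)} = \left(j^{2} + j^{2}\right) + j = 2 j^{2} + j = j + 2 j^{2}$)
$y{\left(-10 \right)} \left(-22\right) 1 F{\left(-5 \right)} = \left(-8 - 10\right) \left(-22\right) 1 \left(- 5 \left(1 + 2 \left(-5\right)\right)\right) = \left(-18\right) \left(-22\right) 1 \left(- 5 \left(1 - 10\right)\right) = 396 \cdot 1 \left(\left(-5\right) \left(-9\right)\right) = 396 \cdot 1 \cdot 45 = 396 \cdot 45 = 17820$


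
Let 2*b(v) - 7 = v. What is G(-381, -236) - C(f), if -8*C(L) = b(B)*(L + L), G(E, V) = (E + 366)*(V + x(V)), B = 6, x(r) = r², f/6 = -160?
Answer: -833460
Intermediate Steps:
f = -960 (f = 6*(-160) = -960)
b(v) = 7/2 + v/2
G(E, V) = (366 + E)*(V + V²) (G(E, V) = (E + 366)*(V + V²) = (366 + E)*(V + V²))
C(L) = -13*L/8 (C(L) = -(7/2 + (½)*6)*(L + L)/8 = -(7/2 + 3)*2*L/8 = -13*2*L/16 = -13*L/8)
G(-381, -236) - C(f) = -236*(366 - 381 + 366*(-236) - 381*(-236)) - (-13)*(-960)/8 = -236*(366 - 381 - 86376 + 89916) - 1*1560 = -236*3525 - 1560 = -831900 - 1560 = -833460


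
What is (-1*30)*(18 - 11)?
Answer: -210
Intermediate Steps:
(-1*30)*(18 - 11) = -30*7 = -210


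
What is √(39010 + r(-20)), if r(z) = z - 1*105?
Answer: √38885 ≈ 197.19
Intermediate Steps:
r(z) = -105 + z (r(z) = z - 105 = -105 + z)
√(39010 + r(-20)) = √(39010 + (-105 - 20)) = √(39010 - 125) = √38885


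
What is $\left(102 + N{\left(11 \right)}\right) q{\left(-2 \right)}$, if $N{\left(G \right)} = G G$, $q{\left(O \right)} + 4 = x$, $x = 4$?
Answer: $0$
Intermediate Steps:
$q{\left(O \right)} = 0$ ($q{\left(O \right)} = -4 + 4 = 0$)
$N{\left(G \right)} = G^{2}$
$\left(102 + N{\left(11 \right)}\right) q{\left(-2 \right)} = \left(102 + 11^{2}\right) 0 = \left(102 + 121\right) 0 = 223 \cdot 0 = 0$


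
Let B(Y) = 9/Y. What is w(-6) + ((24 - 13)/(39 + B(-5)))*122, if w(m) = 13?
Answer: 4564/93 ≈ 49.075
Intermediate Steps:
w(-6) + ((24 - 13)/(39 + B(-5)))*122 = 13 + ((24 - 13)/(39 + 9/(-5)))*122 = 13 + (11/(39 + 9*(-⅕)))*122 = 13 + (11/(39 - 9/5))*122 = 13 + (11/(186/5))*122 = 13 + (11*(5/186))*122 = 13 + (55/186)*122 = 13 + 3355/93 = 4564/93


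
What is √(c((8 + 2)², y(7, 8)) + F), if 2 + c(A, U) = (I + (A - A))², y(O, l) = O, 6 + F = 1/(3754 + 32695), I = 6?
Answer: 3*√4133207253/36449 ≈ 5.2915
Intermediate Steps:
F = -218693/36449 (F = -6 + 1/(3754 + 32695) = -6 + 1/36449 = -218693/36449 ≈ -6.0000)
c(A, U) = 34 (c(A, U) = -2 + (6 + (A - A))² = -2 + (6 + 0)² = -2 + 6² = -2 + 36 = 34)
√(c((8 + 2)², y(7, 8)) + F) = √(34 - 218693/36449) = √(1020573/36449) = 3*√4133207253/36449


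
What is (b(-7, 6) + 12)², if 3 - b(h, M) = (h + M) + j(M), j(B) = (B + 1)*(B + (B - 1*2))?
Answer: 2916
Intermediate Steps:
j(B) = (1 + B)*(-2 + 2*B) (j(B) = (1 + B)*(B + (B - 2)) = (1 + B)*(B + (-2 + B)) = (1 + B)*(-2 + 2*B))
b(h, M) = 5 - M - h - 2*M² (b(h, M) = 3 - ((h + M) + (-2 + 2*M²)) = 3 - ((M + h) + (-2 + 2*M²)) = 3 - (-2 + M + h + 2*M²) = 3 + (2 - M - h - 2*M²) = 5 - M - h - 2*M²)
(b(-7, 6) + 12)² = ((5 - 1*6 - 1*(-7) - 2*6²) + 12)² = ((5 - 6 + 7 - 2*36) + 12)² = ((5 - 6 + 7 - 72) + 12)² = (-66 + 12)² = (-54)² = 2916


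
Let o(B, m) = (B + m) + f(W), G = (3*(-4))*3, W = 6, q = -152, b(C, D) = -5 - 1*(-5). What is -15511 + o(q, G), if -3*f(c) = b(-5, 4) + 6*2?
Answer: -15703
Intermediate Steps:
b(C, D) = 0 (b(C, D) = -5 + 5 = 0)
f(c) = -4 (f(c) = -(0 + 6*2)/3 = -(0 + 12)/3 = -1/3*12 = -4)
G = -36 (G = -12*3 = -36)
o(B, m) = -4 + B + m (o(B, m) = (B + m) - 4 = -4 + B + m)
-15511 + o(q, G) = -15511 + (-4 - 152 - 36) = -15511 - 192 = -15703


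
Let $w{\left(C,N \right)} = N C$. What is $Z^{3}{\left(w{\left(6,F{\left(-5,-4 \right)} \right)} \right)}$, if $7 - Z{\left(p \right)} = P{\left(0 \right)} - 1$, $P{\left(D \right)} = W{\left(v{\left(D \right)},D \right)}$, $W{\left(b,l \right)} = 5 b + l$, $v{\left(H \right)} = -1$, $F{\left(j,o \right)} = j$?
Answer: $2197$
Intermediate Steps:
$w{\left(C,N \right)} = C N$
$W{\left(b,l \right)} = l + 5 b$
$P{\left(D \right)} = -5 + D$ ($P{\left(D \right)} = D + 5 \left(-1\right) = D - 5 = -5 + D$)
$Z{\left(p \right)} = 13$ ($Z{\left(p \right)} = 7 - \left(\left(-5 + 0\right) - 1\right) = 7 - \left(-5 - 1\right) = 7 - -6 = 7 + 6 = 13$)
$Z^{3}{\left(w{\left(6,F{\left(-5,-4 \right)} \right)} \right)} = 13^{3} = 2197$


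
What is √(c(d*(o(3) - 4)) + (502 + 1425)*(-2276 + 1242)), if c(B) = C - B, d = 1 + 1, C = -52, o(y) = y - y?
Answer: I*√1992562 ≈ 1411.6*I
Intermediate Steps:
o(y) = 0
d = 2
c(B) = -52 - B
√(c(d*(o(3) - 4)) + (502 + 1425)*(-2276 + 1242)) = √((-52 - 2*(0 - 4)) + (502 + 1425)*(-2276 + 1242)) = √((-52 - 2*(-4)) + 1927*(-1034)) = √((-52 - 1*(-8)) - 1992518) = √((-52 + 8) - 1992518) = √(-44 - 1992518) = √(-1992562) = I*√1992562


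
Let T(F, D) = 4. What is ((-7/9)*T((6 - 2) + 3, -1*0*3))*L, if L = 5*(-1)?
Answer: 140/9 ≈ 15.556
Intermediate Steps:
L = -5
((-7/9)*T((6 - 2) + 3, -1*0*3))*L = (-7/9*4)*(-5) = (-7*⅑*4)*(-5) = -7/9*4*(-5) = -28/9*(-5) = 140/9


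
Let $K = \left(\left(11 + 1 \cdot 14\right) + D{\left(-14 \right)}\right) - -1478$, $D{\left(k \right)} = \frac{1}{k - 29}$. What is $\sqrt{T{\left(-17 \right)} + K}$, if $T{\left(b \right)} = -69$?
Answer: $\frac{\sqrt{2651423}}{43} \approx 37.868$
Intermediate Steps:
$D{\left(k \right)} = \frac{1}{-29 + k}$
$K = \frac{64628}{43}$ ($K = \left(\left(11 + 1 \cdot 14\right) + \frac{1}{-29 - 14}\right) - -1478 = \left(\left(11 + 14\right) + \frac{1}{-43}\right) + 1478 = \left(25 - \frac{1}{43}\right) + 1478 = \frac{1074}{43} + 1478 = \frac{64628}{43} \approx 1503.0$)
$\sqrt{T{\left(-17 \right)} + K} = \sqrt{-69 + \frac{64628}{43}} = \sqrt{\frac{61661}{43}} = \frac{\sqrt{2651423}}{43}$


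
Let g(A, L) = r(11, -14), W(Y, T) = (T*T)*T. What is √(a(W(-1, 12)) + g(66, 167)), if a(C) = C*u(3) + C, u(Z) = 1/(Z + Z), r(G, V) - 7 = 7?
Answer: √2030 ≈ 45.056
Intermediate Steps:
r(G, V) = 14 (r(G, V) = 7 + 7 = 14)
u(Z) = 1/(2*Z)
W(Y, T) = T³ (W(Y, T) = T²*T = T³)
g(A, L) = 14
a(C) = 7*C/6 (a(C) = C*((½)/3) + C = C*((½)*(⅓)) + C = C*(⅙) + C = C/6 + C = 7*C/6)
√(a(W(-1, 12)) + g(66, 167)) = √((7/6)*12³ + 14) = √((7/6)*1728 + 14) = √(2016 + 14) = √2030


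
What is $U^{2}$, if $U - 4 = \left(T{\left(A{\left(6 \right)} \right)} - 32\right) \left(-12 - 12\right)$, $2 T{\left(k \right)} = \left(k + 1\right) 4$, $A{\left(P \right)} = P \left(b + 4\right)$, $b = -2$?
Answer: $21904$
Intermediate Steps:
$A{\left(P \right)} = 2 P$ ($A{\left(P \right)} = P \left(-2 + 4\right) = P 2 = 2 P$)
$T{\left(k \right)} = 2 + 2 k$ ($T{\left(k \right)} = \frac{\left(k + 1\right) 4}{2} = \frac{\left(1 + k\right) 4}{2} = \frac{4 + 4 k}{2} = 2 + 2 k$)
$U = 148$ ($U = 4 + \left(\left(2 + 2 \cdot 2 \cdot 6\right) - 32\right) \left(-12 - 12\right) = 4 + \left(\left(2 + 2 \cdot 12\right) - 32\right) \left(-24\right) = 4 + \left(\left(2 + 24\right) - 32\right) \left(-24\right) = 4 + \left(26 - 32\right) \left(-24\right) = 4 - -144 = 4 + 144 = 148$)
$U^{2} = 148^{2} = 21904$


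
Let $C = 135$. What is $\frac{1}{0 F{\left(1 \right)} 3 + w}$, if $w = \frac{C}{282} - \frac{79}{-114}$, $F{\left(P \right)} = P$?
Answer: $\frac{2679}{3139} \approx 0.85346$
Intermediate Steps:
$w = \frac{3139}{2679}$ ($w = \frac{135}{282} - \frac{79}{-114} = 135 \cdot \frac{1}{282} - - \frac{79}{114} = \frac{45}{94} + \frac{79}{114} = \frac{3139}{2679} \approx 1.1717$)
$\frac{1}{0 F{\left(1 \right)} 3 + w} = \frac{1}{0 \cdot 1 \cdot 3 + \frac{3139}{2679}} = \frac{1}{0 \cdot 3 + \frac{3139}{2679}} = \frac{1}{0 + \frac{3139}{2679}} = \frac{1}{\frac{3139}{2679}} = \frac{2679}{3139}$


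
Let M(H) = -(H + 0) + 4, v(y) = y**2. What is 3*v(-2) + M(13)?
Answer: 3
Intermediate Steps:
M(H) = 4 - H (M(H) = -H + 4 = 4 - H)
3*v(-2) + M(13) = 3*(-2)**2 + (4 - 1*13) = 3*4 + (4 - 13) = 12 - 9 = 3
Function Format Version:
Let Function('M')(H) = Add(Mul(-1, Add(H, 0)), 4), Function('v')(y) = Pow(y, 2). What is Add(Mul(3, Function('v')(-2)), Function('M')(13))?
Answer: 3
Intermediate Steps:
Function('M')(H) = Add(4, Mul(-1, H)) (Function('M')(H) = Add(Mul(-1, H), 4) = Add(4, Mul(-1, H)))
Add(Mul(3, Function('v')(-2)), Function('M')(13)) = Add(Mul(3, Pow(-2, 2)), Add(4, Mul(-1, 13))) = Add(Mul(3, 4), Add(4, -13)) = Add(12, -9) = 3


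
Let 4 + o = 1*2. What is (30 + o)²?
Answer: 784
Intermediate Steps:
o = -2 (o = -4 + 1*2 = -4 + 2 = -2)
(30 + o)² = (30 - 2)² = 28² = 784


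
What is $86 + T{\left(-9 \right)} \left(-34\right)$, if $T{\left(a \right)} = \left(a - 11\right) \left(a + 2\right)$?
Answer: $-4674$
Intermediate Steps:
$T{\left(a \right)} = \left(-11 + a\right) \left(2 + a\right)$
$86 + T{\left(-9 \right)} \left(-34\right) = 86 + \left(-22 + \left(-9\right)^{2} - -81\right) \left(-34\right) = 86 + \left(-22 + 81 + 81\right) \left(-34\right) = 86 + 140 \left(-34\right) = 86 - 4760 = -4674$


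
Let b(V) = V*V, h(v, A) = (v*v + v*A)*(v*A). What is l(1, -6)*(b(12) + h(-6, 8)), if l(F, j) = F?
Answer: 720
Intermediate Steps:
h(v, A) = A*v*(v**2 + A*v) (h(v, A) = (v**2 + A*v)*(A*v) = A*v*(v**2 + A*v))
b(V) = V**2
l(1, -6)*(b(12) + h(-6, 8)) = 1*(12**2 + 8*(-6)**2*(8 - 6)) = 1*(144 + 8*36*2) = 1*(144 + 576) = 1*720 = 720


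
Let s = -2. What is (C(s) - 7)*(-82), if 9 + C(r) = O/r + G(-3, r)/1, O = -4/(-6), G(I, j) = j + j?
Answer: 5002/3 ≈ 1667.3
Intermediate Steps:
G(I, j) = 2*j
O = ⅔ (O = -4*(-⅙) = ⅔ ≈ 0.66667)
C(r) = -9 + 2*r + 2/(3*r) (C(r) = -9 + (2/(3*r) + (2*r)/1) = -9 + (2/(3*r) + (2*r)*1) = -9 + (2/(3*r) + 2*r) = -9 + (2*r + 2/(3*r)) = -9 + 2*r + 2/(3*r))
(C(s) - 7)*(-82) = ((-9 + 2*(-2) + (⅔)/(-2)) - 7)*(-82) = ((-9 - 4 + (⅔)*(-½)) - 7)*(-82) = ((-9 - 4 - ⅓) - 7)*(-82) = (-40/3 - 7)*(-82) = -61/3*(-82) = 5002/3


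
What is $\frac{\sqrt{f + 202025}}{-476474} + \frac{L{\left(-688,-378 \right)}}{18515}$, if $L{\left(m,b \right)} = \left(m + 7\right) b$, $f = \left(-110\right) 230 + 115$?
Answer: $\frac{36774}{2645} - \frac{\sqrt{44210}}{238237} \approx 13.902$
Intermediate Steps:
$f = -25185$ ($f = -25300 + 115 = -25185$)
$L{\left(m,b \right)} = b \left(7 + m\right)$ ($L{\left(m,b \right)} = \left(7 + m\right) b = b \left(7 + m\right)$)
$\frac{\sqrt{f + 202025}}{-476474} + \frac{L{\left(-688,-378 \right)}}{18515} = \frac{\sqrt{-25185 + 202025}}{-476474} + \frac{\left(-378\right) \left(7 - 688\right)}{18515} = \sqrt{176840} \left(- \frac{1}{476474}\right) + \left(-378\right) \left(-681\right) \frac{1}{18515} = 2 \sqrt{44210} \left(- \frac{1}{476474}\right) + 257418 \cdot \frac{1}{18515} = - \frac{\sqrt{44210}}{238237} + \frac{36774}{2645} = \frac{36774}{2645} - \frac{\sqrt{44210}}{238237}$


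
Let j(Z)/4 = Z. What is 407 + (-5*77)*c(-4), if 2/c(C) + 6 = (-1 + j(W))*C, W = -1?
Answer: 352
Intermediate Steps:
j(Z) = 4*Z
c(C) = 2/(-6 - 5*C) (c(C) = 2/(-6 + (-1 + 4*(-1))*C) = 2/(-6 + (-1 - 4)*C) = 2/(-6 - 5*C))
407 + (-5*77)*c(-4) = 407 + (-5*77)*(-2/(6 + 5*(-4))) = 407 - (-770)/(6 - 20) = 407 - (-770)/(-14) = 407 - (-770)*(-1)/14 = 407 - 385*⅐ = 407 - 55 = 352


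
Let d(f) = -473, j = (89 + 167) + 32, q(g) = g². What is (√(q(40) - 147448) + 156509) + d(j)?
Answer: 156036 + 2*I*√36462 ≈ 1.5604e+5 + 381.9*I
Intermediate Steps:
j = 288 (j = 256 + 32 = 288)
(√(q(40) - 147448) + 156509) + d(j) = (√(40² - 147448) + 156509) - 473 = (√(1600 - 147448) + 156509) - 473 = (√(-145848) + 156509) - 473 = (2*I*√36462 + 156509) - 473 = (156509 + 2*I*√36462) - 473 = 156036 + 2*I*√36462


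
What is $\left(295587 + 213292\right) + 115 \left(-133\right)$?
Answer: $493584$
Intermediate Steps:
$\left(295587 + 213292\right) + 115 \left(-133\right) = 508879 - 15295 = 493584$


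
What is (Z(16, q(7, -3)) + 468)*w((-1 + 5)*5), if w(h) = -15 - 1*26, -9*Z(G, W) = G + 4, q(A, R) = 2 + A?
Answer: -171872/9 ≈ -19097.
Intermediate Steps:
Z(G, W) = -4/9 - G/9 (Z(G, W) = -(G + 4)/9 = -(4 + G)/9 = -4/9 - G/9)
w(h) = -41 (w(h) = -15 - 26 = -41)
(Z(16, q(7, -3)) + 468)*w((-1 + 5)*5) = ((-4/9 - 1/9*16) + 468)*(-41) = ((-4/9 - 16/9) + 468)*(-41) = (-20/9 + 468)*(-41) = (4192/9)*(-41) = -171872/9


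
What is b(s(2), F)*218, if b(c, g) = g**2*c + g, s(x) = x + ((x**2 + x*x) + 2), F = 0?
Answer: 0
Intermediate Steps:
s(x) = 2 + x + 2*x**2 (s(x) = x + ((x**2 + x**2) + 2) = x + (2*x**2 + 2) = x + (2 + 2*x**2) = 2 + x + 2*x**2)
b(c, g) = g + c*g**2 (b(c, g) = c*g**2 + g = g + c*g**2)
b(s(2), F)*218 = (0*(1 + (2 + 2 + 2*2**2)*0))*218 = (0*(1 + (2 + 2 + 2*4)*0))*218 = (0*(1 + (2 + 2 + 8)*0))*218 = (0*(1 + 12*0))*218 = (0*(1 + 0))*218 = (0*1)*218 = 0*218 = 0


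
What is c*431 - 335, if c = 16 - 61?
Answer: -19730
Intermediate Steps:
c = -45
c*431 - 335 = -45*431 - 335 = -19395 - 335 = -19730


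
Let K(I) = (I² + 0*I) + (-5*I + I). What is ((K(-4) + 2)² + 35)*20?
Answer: 23820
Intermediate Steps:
K(I) = I² - 4*I (K(I) = (I² + 0) - 4*I = I² - 4*I)
((K(-4) + 2)² + 35)*20 = ((-4*(-4 - 4) + 2)² + 35)*20 = ((-4*(-8) + 2)² + 35)*20 = ((32 + 2)² + 35)*20 = (34² + 35)*20 = (1156 + 35)*20 = 1191*20 = 23820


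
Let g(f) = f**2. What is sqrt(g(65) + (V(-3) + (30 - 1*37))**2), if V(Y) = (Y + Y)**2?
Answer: sqrt(5066) ≈ 71.176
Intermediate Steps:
V(Y) = 4*Y**2 (V(Y) = (2*Y)**2 = 4*Y**2)
sqrt(g(65) + (V(-3) + (30 - 1*37))**2) = sqrt(65**2 + (4*(-3)**2 + (30 - 1*37))**2) = sqrt(4225 + (4*9 + (30 - 37))**2) = sqrt(4225 + (36 - 7)**2) = sqrt(4225 + 29**2) = sqrt(4225 + 841) = sqrt(5066)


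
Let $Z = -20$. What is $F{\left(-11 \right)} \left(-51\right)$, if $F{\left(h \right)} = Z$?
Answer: $1020$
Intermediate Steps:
$F{\left(h \right)} = -20$
$F{\left(-11 \right)} \left(-51\right) = \left(-20\right) \left(-51\right) = 1020$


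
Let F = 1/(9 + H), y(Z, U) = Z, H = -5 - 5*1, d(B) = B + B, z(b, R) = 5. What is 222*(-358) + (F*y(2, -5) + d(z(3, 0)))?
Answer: -79468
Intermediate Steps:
d(B) = 2*B
H = -10 (H = -5 - 5 = -10)
F = -1 (F = 1/(9 - 10) = 1/(-1) = -1)
222*(-358) + (F*y(2, -5) + d(z(3, 0))) = 222*(-358) + (-1*2 + 2*5) = -79476 + (-2 + 10) = -79476 + 8 = -79468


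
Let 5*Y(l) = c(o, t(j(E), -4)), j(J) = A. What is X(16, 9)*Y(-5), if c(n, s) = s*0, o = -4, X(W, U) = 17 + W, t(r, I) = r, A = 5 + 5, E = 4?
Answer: 0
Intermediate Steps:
A = 10
j(J) = 10
c(n, s) = 0
Y(l) = 0 (Y(l) = (⅕)*0 = 0)
X(16, 9)*Y(-5) = (17 + 16)*0 = 33*0 = 0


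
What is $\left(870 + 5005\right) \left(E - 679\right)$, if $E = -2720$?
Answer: $-19969125$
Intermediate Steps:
$\left(870 + 5005\right) \left(E - 679\right) = \left(870 + 5005\right) \left(-2720 - 679\right) = 5875 \left(-3399\right) = -19969125$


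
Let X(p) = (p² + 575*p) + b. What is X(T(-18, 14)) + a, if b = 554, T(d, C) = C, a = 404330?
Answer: 413130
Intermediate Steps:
X(p) = 554 + p² + 575*p (X(p) = (p² + 575*p) + 554 = 554 + p² + 575*p)
X(T(-18, 14)) + a = (554 + 14² + 575*14) + 404330 = (554 + 196 + 8050) + 404330 = 8800 + 404330 = 413130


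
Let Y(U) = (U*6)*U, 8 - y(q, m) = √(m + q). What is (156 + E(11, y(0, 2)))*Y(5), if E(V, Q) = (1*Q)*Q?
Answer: 33300 - 2400*√2 ≈ 29906.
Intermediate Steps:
y(q, m) = 8 - √(m + q)
E(V, Q) = Q² (E(V, Q) = Q*Q = Q²)
Y(U) = 6*U² (Y(U) = (6*U)*U = 6*U²)
(156 + E(11, y(0, 2)))*Y(5) = (156 + (8 - √(2 + 0))²)*(6*5²) = (156 + (8 - √2)²)*(6*25) = (156 + (8 - √2)²)*150 = 23400 + 150*(8 - √2)²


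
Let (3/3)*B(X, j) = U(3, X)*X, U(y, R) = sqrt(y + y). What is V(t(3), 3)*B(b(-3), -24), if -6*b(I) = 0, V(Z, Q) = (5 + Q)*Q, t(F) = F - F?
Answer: 0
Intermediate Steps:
U(y, R) = sqrt(2)*sqrt(y) (U(y, R) = sqrt(2*y) = sqrt(2)*sqrt(y))
t(F) = 0
V(Z, Q) = Q*(5 + Q)
b(I) = 0 (b(I) = -1/6*0 = 0)
B(X, j) = X*sqrt(6) (B(X, j) = (sqrt(2)*sqrt(3))*X = sqrt(6)*X = X*sqrt(6))
V(t(3), 3)*B(b(-3), -24) = (3*(5 + 3))*(0*sqrt(6)) = (3*8)*0 = 24*0 = 0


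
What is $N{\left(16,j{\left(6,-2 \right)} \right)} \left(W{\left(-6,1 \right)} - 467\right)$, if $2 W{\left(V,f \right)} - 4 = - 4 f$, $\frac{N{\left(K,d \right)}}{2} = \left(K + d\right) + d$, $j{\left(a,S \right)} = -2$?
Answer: $-11208$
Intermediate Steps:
$N{\left(K,d \right)} = 2 K + 4 d$ ($N{\left(K,d \right)} = 2 \left(\left(K + d\right) + d\right) = 2 \left(K + 2 d\right) = 2 K + 4 d$)
$W{\left(V,f \right)} = 2 - 2 f$ ($W{\left(V,f \right)} = 2 + \frac{\left(-4\right) f}{2} = 2 - 2 f$)
$N{\left(16,j{\left(6,-2 \right)} \right)} \left(W{\left(-6,1 \right)} - 467\right) = \left(2 \cdot 16 + 4 \left(-2\right)\right) \left(\left(2 - 2\right) - 467\right) = \left(32 - 8\right) \left(\left(2 - 2\right) - 467\right) = 24 \left(0 - 467\right) = 24 \left(-467\right) = -11208$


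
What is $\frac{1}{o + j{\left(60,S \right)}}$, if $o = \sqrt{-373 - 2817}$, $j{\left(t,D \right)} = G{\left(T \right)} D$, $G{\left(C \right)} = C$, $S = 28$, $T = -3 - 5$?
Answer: $- \frac{112}{26683} - \frac{i \sqrt{3190}}{53366} \approx -0.0041974 - 0.0010584 i$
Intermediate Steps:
$T = -8$
$j{\left(t,D \right)} = - 8 D$
$o = i \sqrt{3190}$ ($o = \sqrt{-3190} = i \sqrt{3190} \approx 56.48 i$)
$\frac{1}{o + j{\left(60,S \right)}} = \frac{1}{i \sqrt{3190} - 224} = \frac{1}{-224 + i \sqrt{3190}}$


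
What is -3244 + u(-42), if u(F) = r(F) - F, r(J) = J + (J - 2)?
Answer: -3288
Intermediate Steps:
r(J) = -2 + 2*J (r(J) = J + (-2 + J) = -2 + 2*J)
u(F) = -2 + F (u(F) = (-2 + 2*F) - F = -2 + F)
-3244 + u(-42) = -3244 + (-2 - 42) = -3244 - 44 = -3288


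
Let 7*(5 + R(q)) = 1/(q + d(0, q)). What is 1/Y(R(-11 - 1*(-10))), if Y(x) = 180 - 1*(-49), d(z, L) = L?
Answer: 1/229 ≈ 0.0043668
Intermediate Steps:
R(q) = -5 + 1/(14*q) (R(q) = -5 + 1/(7*(q + q)) = -5 + 1/(7*((2*q))) = -5 + (1/(2*q))/7 = -5 + 1/(14*q))
Y(x) = 229 (Y(x) = 180 + 49 = 229)
1/Y(R(-11 - 1*(-10))) = 1/229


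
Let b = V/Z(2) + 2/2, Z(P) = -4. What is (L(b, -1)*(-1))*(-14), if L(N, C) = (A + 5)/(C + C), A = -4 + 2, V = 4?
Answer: -21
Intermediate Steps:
b = 0 (b = 4/(-4) + 2/2 = 4*(-1/4) + 2*(1/2) = -1 + 1 = 0)
A = -2
L(N, C) = 3/(2*C) (L(N, C) = (-2 + 5)/(C + C) = 3/((2*C)) = 3*(1/(2*C)) = 3/(2*C))
(L(b, -1)*(-1))*(-14) = (((3/2)/(-1))*(-1))*(-14) = (((3/2)*(-1))*(-1))*(-14) = -3/2*(-1)*(-14) = (3/2)*(-14) = -21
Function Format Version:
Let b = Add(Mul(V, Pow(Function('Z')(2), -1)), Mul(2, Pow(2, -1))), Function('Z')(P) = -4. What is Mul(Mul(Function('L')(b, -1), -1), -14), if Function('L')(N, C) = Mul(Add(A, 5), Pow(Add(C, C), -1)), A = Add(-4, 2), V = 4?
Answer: -21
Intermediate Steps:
b = 0 (b = Add(Mul(4, Pow(-4, -1)), Mul(2, Pow(2, -1))) = Add(Mul(4, Rational(-1, 4)), Mul(2, Rational(1, 2))) = Add(-1, 1) = 0)
A = -2
Function('L')(N, C) = Mul(Rational(3, 2), Pow(C, -1)) (Function('L')(N, C) = Mul(Add(-2, 5), Pow(Add(C, C), -1)) = Mul(3, Pow(Mul(2, C), -1)) = Mul(3, Mul(Rational(1, 2), Pow(C, -1))) = Mul(Rational(3, 2), Pow(C, -1)))
Mul(Mul(Function('L')(b, -1), -1), -14) = Mul(Mul(Mul(Rational(3, 2), Pow(-1, -1)), -1), -14) = Mul(Mul(Mul(Rational(3, 2), -1), -1), -14) = Mul(Mul(Rational(-3, 2), -1), -14) = Mul(Rational(3, 2), -14) = -21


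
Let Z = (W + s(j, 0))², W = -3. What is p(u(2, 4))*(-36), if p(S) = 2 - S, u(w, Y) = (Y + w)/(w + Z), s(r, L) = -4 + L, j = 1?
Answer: -1152/17 ≈ -67.765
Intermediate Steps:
Z = 49 (Z = (-3 + (-4 + 0))² = (-3 - 4)² = (-7)² = 49)
u(w, Y) = (Y + w)/(49 + w) (u(w, Y) = (Y + w)/(w + 49) = (Y + w)/(49 + w))
p(u(2, 4))*(-36) = (2 - (4 + 2)/(49 + 2))*(-36) = (2 - 6/51)*(-36) = (2 - 1*2/17)*(-36) = (2 - 2/17)*(-36) = (32/17)*(-36) = -1152/17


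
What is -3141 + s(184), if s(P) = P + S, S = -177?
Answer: -3134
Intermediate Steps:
s(P) = -177 + P (s(P) = P - 177 = -177 + P)
-3141 + s(184) = -3141 + (-177 + 184) = -3141 + 7 = -3134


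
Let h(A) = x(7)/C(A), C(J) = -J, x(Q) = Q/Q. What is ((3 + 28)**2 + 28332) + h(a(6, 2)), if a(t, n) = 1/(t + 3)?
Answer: 29284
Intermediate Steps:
x(Q) = 1
a(t, n) = 1/(3 + t)
h(A) = -1/A (h(A) = 1/(-A) = 1*(-1/A) = -1/A)
((3 + 28)**2 + 28332) + h(a(6, 2)) = ((3 + 28)**2 + 28332) - 1/(1/(3 + 6)) = (31**2 + 28332) - 1/(1/9) = (961 + 28332) - 1/1/9 = 29293 - 1*9 = 29293 - 9 = 29284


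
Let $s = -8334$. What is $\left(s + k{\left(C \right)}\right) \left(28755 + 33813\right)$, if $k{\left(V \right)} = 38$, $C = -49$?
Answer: $-519064128$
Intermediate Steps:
$\left(s + k{\left(C \right)}\right) \left(28755 + 33813\right) = \left(-8334 + 38\right) \left(28755 + 33813\right) = \left(-8296\right) 62568 = -519064128$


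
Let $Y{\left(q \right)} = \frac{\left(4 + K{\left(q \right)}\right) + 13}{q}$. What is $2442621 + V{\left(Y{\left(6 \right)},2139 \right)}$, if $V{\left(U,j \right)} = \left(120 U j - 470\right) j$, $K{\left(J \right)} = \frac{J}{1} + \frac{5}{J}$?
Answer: $2182340301$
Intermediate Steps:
$K{\left(J \right)} = J + \frac{5}{J}$ ($K{\left(J \right)} = J 1 + \frac{5}{J} = J + \frac{5}{J}$)
$Y{\left(q \right)} = \frac{17 + q + \frac{5}{q}}{q}$ ($Y{\left(q \right)} = \frac{\left(4 + \left(q + \frac{5}{q}\right)\right) + 13}{q} = \frac{\left(4 + q + \frac{5}{q}\right) + 13}{q} = \frac{17 + q + \frac{5}{q}}{q}$)
$V{\left(U,j \right)} = j \left(-470 + 120 U j\right)$ ($V{\left(U,j \right)} = \left(120 U j - 470\right) j = \left(-470 + 120 U j\right) j = j \left(-470 + 120 U j\right)$)
$2442621 + V{\left(Y{\left(6 \right)},2139 \right)} = 2442621 + 10 \cdot 2139 \left(-47 + 12 \left(1 + \frac{5}{36} + \frac{17}{6}\right) 2139\right) = 2442621 + 10 \cdot 2139 \left(-47 + 12 \cdot \frac{143}{36} \cdot 2139\right) = 2442621 + 10 \cdot 2139 \left(-47 + 101959\right) = 2442621 + 10 \cdot 2139 \cdot 101912 = 2442621 + 2179897680 = 2182340301$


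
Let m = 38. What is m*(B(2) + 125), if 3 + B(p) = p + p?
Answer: 4788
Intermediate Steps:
B(p) = -3 + 2*p (B(p) = -3 + (p + p) = -3 + 2*p)
m*(B(2) + 125) = 38*((-3 + 2*2) + 125) = 38*((-3 + 4) + 125) = 38*(1 + 125) = 38*126 = 4788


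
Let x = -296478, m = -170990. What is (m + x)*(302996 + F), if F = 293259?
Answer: -278730132340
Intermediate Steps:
(m + x)*(302996 + F) = (-170990 - 296478)*(302996 + 293259) = -467468*596255 = -278730132340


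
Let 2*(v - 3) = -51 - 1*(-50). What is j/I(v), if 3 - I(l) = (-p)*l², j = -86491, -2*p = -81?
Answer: -691928/2049 ≈ -337.69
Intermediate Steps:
p = 81/2 (p = -½*(-81) = 81/2 ≈ 40.500)
v = 5/2 (v = 3 + (-51 - 1*(-50))/2 = 3 + (-51 + 50)/2 = 3 + (½)*(-1) = 3 - ½ = 5/2 ≈ 2.5000)
I(l) = 3 + 81*l²/2 (I(l) = 3 - (-1*81/2)*l² = 3 - (-81)*l²/2 = 3 + 81*l²/2)
j/I(v) = -86491/(3 + 81*(5/2)²/2) = -86491/(3 + (81/2)*(25/4)) = -86491/(3 + 2025/8) = -86491/2049/8 = -86491*8/2049 = -691928/2049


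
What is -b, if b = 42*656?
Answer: -27552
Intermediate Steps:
b = 27552
-b = -1*27552 = -27552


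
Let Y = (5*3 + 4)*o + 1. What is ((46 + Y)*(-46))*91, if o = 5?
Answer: -594412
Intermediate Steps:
Y = 96 (Y = (5*3 + 4)*5 + 1 = (15 + 4)*5 + 1 = 19*5 + 1 = 95 + 1 = 96)
((46 + Y)*(-46))*91 = ((46 + 96)*(-46))*91 = (142*(-46))*91 = -6532*91 = -594412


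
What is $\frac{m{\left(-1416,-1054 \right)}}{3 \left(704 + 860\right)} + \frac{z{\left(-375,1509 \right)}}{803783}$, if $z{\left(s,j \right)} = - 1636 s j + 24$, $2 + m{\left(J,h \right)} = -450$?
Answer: $\frac{1085839170173}{942837459} \approx 1151.7$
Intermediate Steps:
$m{\left(J,h \right)} = -452$ ($m{\left(J,h \right)} = -2 - 450 = -452$)
$z{\left(s,j \right)} = 24 - 1636 j s$ ($z{\left(s,j \right)} = - 1636 j s + 24 = 24 - 1636 j s$)
$\frac{m{\left(-1416,-1054 \right)}}{3 \left(704 + 860\right)} + \frac{z{\left(-375,1509 \right)}}{803783} = - \frac{452}{3 \left(704 + 860\right)} + \frac{24 - 2468724 \left(-375\right)}{803783} = - \frac{452}{3 \cdot 1564} + \left(24 + 925771500\right) \frac{1}{803783} = - \frac{452}{4692} + 925771524 \cdot \frac{1}{803783} = \left(-452\right) \frac{1}{4692} + \frac{925771524}{803783} = - \frac{113}{1173} + \frac{925771524}{803783} = \frac{1085839170173}{942837459}$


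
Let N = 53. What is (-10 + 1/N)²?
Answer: 279841/2809 ≈ 99.623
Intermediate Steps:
(-10 + 1/N)² = (-10 + 1/53)² = (-529/53)² = 279841/2809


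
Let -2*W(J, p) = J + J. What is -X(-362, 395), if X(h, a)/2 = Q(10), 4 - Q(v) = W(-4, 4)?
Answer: 0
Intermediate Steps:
W(J, p) = -J (W(J, p) = -(J + J)/2 = -J)
Q(v) = 0 (Q(v) = 4 - (-1)*(-4) = 4 - 1*4 = 4 - 4 = 0)
X(h, a) = 0 (X(h, a) = 2*0 = 0)
-X(-362, 395) = -1*0 = 0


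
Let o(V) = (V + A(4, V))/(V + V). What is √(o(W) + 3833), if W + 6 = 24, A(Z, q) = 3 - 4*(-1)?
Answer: √138013/6 ≈ 61.917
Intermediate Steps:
A(Z, q) = 7 (A(Z, q) = 3 + 4 = 7)
W = 18 (W = -6 + 24 = 18)
o(V) = (7 + V)/(2*V) (o(V) = (V + 7)/(V + V) = (7 + V)/((2*V)) = (7 + V)*(1/(2*V)) = (7 + V)/(2*V))
√(o(W) + 3833) = √((½)*(7 + 18)/18 + 3833) = √((½)*(1/18)*25 + 3833) = √(25/36 + 3833) = √(138013/36) = √138013/6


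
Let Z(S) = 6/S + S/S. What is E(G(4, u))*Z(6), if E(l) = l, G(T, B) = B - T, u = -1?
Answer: -10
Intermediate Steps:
Z(S) = 1 + 6/S (Z(S) = 6/S + 1 = 1 + 6/S)
E(G(4, u))*Z(6) = (-1 - 1*4)*((6 + 6)/6) = (-1 - 4)*((⅙)*12) = -5*2 = -10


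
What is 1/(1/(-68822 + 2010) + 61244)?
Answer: 66812/4091834127 ≈ 1.6328e-5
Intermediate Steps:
1/(1/(-68822 + 2010) + 61244) = 1/(1/(-66812) + 61244) = 1/(-1/66812 + 61244) = 1/(4091834127/66812) = 66812/4091834127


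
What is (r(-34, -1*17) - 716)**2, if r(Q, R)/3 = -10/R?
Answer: 147428164/289 ≈ 5.1013e+5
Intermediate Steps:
r(Q, R) = -30/R (r(Q, R) = 3*(-10/R) = -30/R)
(r(-34, -1*17) - 716)**2 = (-30/((-1*17)) - 716)**2 = (-30/(-17) - 716)**2 = (-30*(-1/17) - 716)**2 = (30/17 - 716)**2 = (-12142/17)**2 = 147428164/289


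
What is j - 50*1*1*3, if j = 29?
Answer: -121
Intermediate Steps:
j - 50*1*1*3 = 29 - 50*1*1*3 = 29 - 50*3 = 29 - 150 = -121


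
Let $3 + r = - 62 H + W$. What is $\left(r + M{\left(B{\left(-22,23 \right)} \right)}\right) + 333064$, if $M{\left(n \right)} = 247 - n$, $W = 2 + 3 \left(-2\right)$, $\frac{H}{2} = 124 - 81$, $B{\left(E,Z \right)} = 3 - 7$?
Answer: $327976$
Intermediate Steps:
$B{\left(E,Z \right)} = -4$ ($B{\left(E,Z \right)} = 3 - 7 = -4$)
$H = 86$ ($H = 2 \left(124 - 81\right) = 2 \cdot 43 = 86$)
$W = -4$ ($W = 2 - 6 = -4$)
$r = -5339$ ($r = -3 - 5336 = -5339$)
$\left(r + M{\left(B{\left(-22,23 \right)} \right)}\right) + 333064 = \left(-5339 + \left(247 - -4\right)\right) + 333064 = \left(-5339 + \left(247 + 4\right)\right) + 333064 = \left(-5339 + 251\right) + 333064 = -5088 + 333064 = 327976$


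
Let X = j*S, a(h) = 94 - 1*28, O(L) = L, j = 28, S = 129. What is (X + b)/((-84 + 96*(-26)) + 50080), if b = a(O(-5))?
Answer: 1839/23750 ≈ 0.077432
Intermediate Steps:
a(h) = 66 (a(h) = 94 - 28 = 66)
X = 3612 (X = 28*129 = 3612)
b = 66
(X + b)/((-84 + 96*(-26)) + 50080) = (3612 + 66)/((-84 + 96*(-26)) + 50080) = 3678/((-84 - 2496) + 50080) = 3678/(-2580 + 50080) = 3678/47500 = 3678*(1/47500) = 1839/23750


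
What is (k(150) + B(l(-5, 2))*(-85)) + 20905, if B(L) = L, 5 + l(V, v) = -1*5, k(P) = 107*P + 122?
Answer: 37927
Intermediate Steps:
k(P) = 122 + 107*P
l(V, v) = -10 (l(V, v) = -5 - 1*5 = -5 - 5 = -10)
(k(150) + B(l(-5, 2))*(-85)) + 20905 = ((122 + 107*150) - 10*(-85)) + 20905 = ((122 + 16050) + 850) + 20905 = (16172 + 850) + 20905 = 17022 + 20905 = 37927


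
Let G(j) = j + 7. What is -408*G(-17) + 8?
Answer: 4088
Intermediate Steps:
G(j) = 7 + j
-408*G(-17) + 8 = -408*(7 - 17) + 8 = -408*(-10) + 8 = 4080 + 8 = 4088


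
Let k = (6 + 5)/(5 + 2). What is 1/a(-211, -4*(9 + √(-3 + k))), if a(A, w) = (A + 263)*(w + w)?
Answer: -63/240032 + I*√70/240032 ≈ -0.00026246 + 3.4856e-5*I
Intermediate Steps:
k = 11/7 ≈ 1.5714
a(A, w) = 2*w*(263 + A) (a(A, w) = (263 + A)*(2*w) = 2*w*(263 + A))
1/a(-211, -4*(9 + √(-3 + k))) = 1/(2*(-4*(9 + √(-3 + 11/7)))*(263 - 211)) = 1/(2*(-4*(9 + √(-10/7)))*52) = 1/(2*(-4*(9 + I*√70/7))*52) = 1/(2*(-36 - 4*I*√70/7)*52) = 1/(-3744 - 416*I*√70/7)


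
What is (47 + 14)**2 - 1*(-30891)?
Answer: 34612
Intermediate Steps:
(47 + 14)**2 - 1*(-30891) = 61**2 + 30891 = 3721 + 30891 = 34612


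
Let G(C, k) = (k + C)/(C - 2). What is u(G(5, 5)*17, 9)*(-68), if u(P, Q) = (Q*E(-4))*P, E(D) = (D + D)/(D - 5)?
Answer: -92480/3 ≈ -30827.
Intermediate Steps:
G(C, k) = (C + k)/(-2 + C)
E(D) = 2*D/(-5 + D) (E(D) = (2*D)/(-5 + D) = 2*D/(-5 + D))
u(P, Q) = 8*P*Q/9 (u(P, Q) = (Q*(2*(-4)/(-5 - 4)))*P = (Q*(2*(-4)/(-9)))*P = (Q*(2*(-4)*(-⅑)))*P = (Q*(8/9))*P = (8*Q/9)*P = 8*P*Q/9)
u(G(5, 5)*17, 9)*(-68) = ((8/9)*(((5 + 5)/(-2 + 5))*17)*9)*(-68) = ((8/9)*((10/3)*17)*9)*(-68) = ((8/9)*(170/3)*9)*(-68) = (1360/3)*(-68) = -92480/3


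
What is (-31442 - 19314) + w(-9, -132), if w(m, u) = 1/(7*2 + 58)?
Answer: -3654431/72 ≈ -50756.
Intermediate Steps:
w(m, u) = 1/72 (w(m, u) = 1/(14 + 58) = 1/72)
(-31442 - 19314) + w(-9, -132) = (-31442 - 19314) + 1/72 = -50756 + 1/72 = -3654431/72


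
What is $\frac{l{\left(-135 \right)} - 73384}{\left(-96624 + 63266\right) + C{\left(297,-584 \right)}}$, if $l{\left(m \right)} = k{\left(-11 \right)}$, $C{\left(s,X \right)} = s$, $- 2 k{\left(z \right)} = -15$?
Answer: $\frac{146753}{66122} \approx 2.2194$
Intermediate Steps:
$k{\left(z \right)} = \frac{15}{2}$ ($k{\left(z \right)} = \left(- \frac{1}{2}\right) \left(-15\right) = \frac{15}{2}$)
$l{\left(m \right)} = \frac{15}{2}$
$\frac{l{\left(-135 \right)} - 73384}{\left(-96624 + 63266\right) + C{\left(297,-584 \right)}} = \frac{\frac{15}{2} - 73384}{\left(-96624 + 63266\right) + 297} = - \frac{146753}{2 \left(-33358 + 297\right)} = - \frac{146753}{2 \left(-33061\right)} = \left(- \frac{146753}{2}\right) \left(- \frac{1}{33061}\right) = \frac{146753}{66122}$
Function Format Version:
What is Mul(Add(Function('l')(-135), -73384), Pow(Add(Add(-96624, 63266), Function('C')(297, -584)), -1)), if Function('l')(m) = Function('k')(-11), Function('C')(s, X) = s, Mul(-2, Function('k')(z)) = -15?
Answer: Rational(146753, 66122) ≈ 2.2194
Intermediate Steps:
Function('k')(z) = Rational(15, 2) (Function('k')(z) = Mul(Rational(-1, 2), -15) = Rational(15, 2))
Function('l')(m) = Rational(15, 2)
Mul(Add(Function('l')(-135), -73384), Pow(Add(Add(-96624, 63266), Function('C')(297, -584)), -1)) = Mul(Add(Rational(15, 2), -73384), Pow(Add(Add(-96624, 63266), 297), -1)) = Mul(Rational(-146753, 2), Pow(Add(-33358, 297), -1)) = Mul(Rational(-146753, 2), Pow(-33061, -1)) = Mul(Rational(-146753, 2), Rational(-1, 33061)) = Rational(146753, 66122)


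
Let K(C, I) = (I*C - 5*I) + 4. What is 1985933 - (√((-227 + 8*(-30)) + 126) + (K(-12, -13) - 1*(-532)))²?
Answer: 1413225 - 1514*I*√341 ≈ 1.4132e+6 - 27958.0*I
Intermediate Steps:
K(C, I) = 4 - 5*I + C*I (K(C, I) = (C*I - 5*I) + 4 = (-5*I + C*I) + 4 = 4 - 5*I + C*I)
1985933 - (√((-227 + 8*(-30)) + 126) + (K(-12, -13) - 1*(-532)))² = 1985933 - (√((-227 + 8*(-30)) + 126) + ((4 - 5*(-13) - 12*(-13)) - 1*(-532)))² = 1985933 - (√((-227 - 240) + 126) + ((4 + 65 + 156) + 532))² = 1985933 - (√(-467 + 126) + (225 + 532))² = 1985933 - (√(-341) + 757)² = 1985933 - (I*√341 + 757)² = 1985933 - (757 + I*√341)²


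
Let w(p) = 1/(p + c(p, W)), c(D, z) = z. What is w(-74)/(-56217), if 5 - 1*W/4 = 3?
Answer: 1/3710322 ≈ 2.6952e-7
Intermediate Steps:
W = 8 (W = 20 - 4*3 = 20 - 12 = 8)
w(p) = 1/(8 + p) (w(p) = 1/(p + 8) = 1/(8 + p))
w(-74)/(-56217) = 1/((8 - 74)*(-56217)) = -1/56217/(-66) = -1/66*(-1/56217) = 1/3710322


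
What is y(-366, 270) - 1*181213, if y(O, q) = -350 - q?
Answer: -181833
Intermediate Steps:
y(-366, 270) - 1*181213 = (-350 - 1*270) - 1*181213 = (-350 - 270) - 181213 = -620 - 181213 = -181833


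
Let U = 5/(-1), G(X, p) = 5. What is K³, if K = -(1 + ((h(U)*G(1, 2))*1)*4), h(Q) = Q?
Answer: 970299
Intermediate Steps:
U = -5 (U = 5*(-1) = -5)
K = 99 (K = -(1 + (-5*5*1)*4) = -(1 - 25*1*4) = -(1 - 25*4) = -(1 - 100) = -1*(-99) = 99)
K³ = 99³ = 970299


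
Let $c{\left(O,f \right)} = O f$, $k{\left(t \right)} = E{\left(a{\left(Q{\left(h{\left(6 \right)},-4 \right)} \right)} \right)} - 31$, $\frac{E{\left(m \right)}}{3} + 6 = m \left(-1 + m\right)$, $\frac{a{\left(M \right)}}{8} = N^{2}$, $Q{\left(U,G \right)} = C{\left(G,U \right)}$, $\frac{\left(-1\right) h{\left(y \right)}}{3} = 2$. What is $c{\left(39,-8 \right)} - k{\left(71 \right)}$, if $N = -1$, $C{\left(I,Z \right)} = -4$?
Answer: $-431$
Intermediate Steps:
$h{\left(y \right)} = -6$ ($h{\left(y \right)} = \left(-3\right) 2 = -6$)
$Q{\left(U,G \right)} = -4$
$a{\left(M \right)} = 8$ ($a{\left(M \right)} = 8 \left(-1\right)^{2} = 8 \cdot 1 = 8$)
$E{\left(m \right)} = -18 + 3 m \left(-1 + m\right)$
$k{\left(t \right)} = 119$ ($k{\left(t \right)} = \left(-18 - 24 + 3 \cdot 8^{2}\right) - 31 = \left(-18 - 24 + 3 \cdot 64\right) - 31 = \left(-18 - 24 + 192\right) - 31 = 150 - 31 = 119$)
$c{\left(39,-8 \right)} - k{\left(71 \right)} = 39 \left(-8\right) - 119 = -312 - 119 = -431$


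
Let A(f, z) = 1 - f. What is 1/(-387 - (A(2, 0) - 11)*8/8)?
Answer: -1/375 ≈ -0.0026667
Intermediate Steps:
1/(-387 - (A(2, 0) - 11)*8/8) = 1/(-387 - ((1 - 1*2) - 11)*8/8) = 1/(-387 - ((1 - 2) - 11)*8*(1/8)) = 1/(-387 - (-1 - 11)) = 1/(-387 - (-12)) = 1/(-387 - 1*(-12)) = 1/(-387 + 12) = 1/(-375) = -1/375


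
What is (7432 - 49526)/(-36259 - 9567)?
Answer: 21047/22913 ≈ 0.91856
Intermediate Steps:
(7432 - 49526)/(-36259 - 9567) = -42094/(-45826) = -42094*(-1/45826) = 21047/22913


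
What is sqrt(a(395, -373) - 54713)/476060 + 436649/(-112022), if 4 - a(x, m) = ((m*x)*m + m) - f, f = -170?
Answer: -436649/112022 + I*sqrt(55010461)/476060 ≈ -3.8979 + 0.01558*I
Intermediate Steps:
a(x, m) = -166 - m - x*m**2 (a(x, m) = 4 - (((m*x)*m + m) - 1*(-170)) = 4 - ((x*m**2 + m) + 170) = 4 - ((m + x*m**2) + 170) = 4 - (170 + m + x*m**2) = 4 + (-170 - m - x*m**2) = -166 - m - x*m**2)
sqrt(a(395, -373) - 54713)/476060 + 436649/(-112022) = sqrt((-166 - 1*(-373) - 1*395*(-373)**2) - 54713)/476060 + 436649/(-112022) = sqrt((-166 + 373 - 1*395*139129) - 54713)*(1/476060) + 436649*(-1/112022) = sqrt((-166 + 373 - 54955955) - 54713)*(1/476060) - 436649/112022 = sqrt(-54955748 - 54713)*(1/476060) - 436649/112022 = sqrt(-55010461)*(1/476060) - 436649/112022 = (I*sqrt(55010461))*(1/476060) - 436649/112022 = I*sqrt(55010461)/476060 - 436649/112022 = -436649/112022 + I*sqrt(55010461)/476060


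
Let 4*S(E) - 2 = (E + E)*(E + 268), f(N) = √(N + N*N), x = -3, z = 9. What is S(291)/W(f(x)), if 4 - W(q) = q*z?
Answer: -32534/47 - 146403*√6/94 ≈ -4507.2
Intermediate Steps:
f(N) = √(N + N²)
W(q) = 4 - 9*q (W(q) = 4 - q*9 = 4 - 9*q)
S(E) = ½ + E*(268 + E)/2 (S(E) = ½ + ((E + E)*(E + 268))/4 = ½ + ((2*E)*(268 + E))/4 = ½ + (2*E*(268 + E))/4 = ½ + E*(268 + E)/2)
S(291)/W(f(x)) = (½ + (½)*291² + 134*291)/(4 - 9*√6) = (½ + (½)*84681 + 38994)/(4 - 9*√6) = (½ + 84681/2 + 38994)/(4 - 9*√6) = 81335/(4 - 9*√6)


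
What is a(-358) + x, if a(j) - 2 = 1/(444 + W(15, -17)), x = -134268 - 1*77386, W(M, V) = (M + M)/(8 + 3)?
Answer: -1040057917/4914 ≈ -2.1165e+5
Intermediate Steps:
W(M, V) = 2*M/11 (W(M, V) = (2*M)/11 = (2*M)*(1/11) = 2*M/11)
x = -211654 (x = -134268 - 77386 = -211654)
a(j) = 9839/4914 (a(j) = 2 + 1/(444 + (2/11)*15) = 2 + 1/(444 + 30/11) = 2 + 1/(4914/11) = 2 + 11/4914 = 9839/4914)
a(-358) + x = 9839/4914 - 211654 = -1040057917/4914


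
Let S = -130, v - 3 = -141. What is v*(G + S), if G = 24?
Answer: 14628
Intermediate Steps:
v = -138 (v = 3 - 141 = -138)
v*(G + S) = -138*(24 - 130) = -138*(-106) = 14628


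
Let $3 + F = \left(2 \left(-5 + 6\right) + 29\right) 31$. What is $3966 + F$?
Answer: $4924$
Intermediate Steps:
$F = 958$ ($F = -3 + \left(2 \left(-5 + 6\right) + 29\right) 31 = -3 + \left(2 \cdot 1 + 29\right) 31 = -3 + \left(2 + 29\right) 31 = -3 + 31 \cdot 31 = -3 + 961 = 958$)
$3966 + F = 3966 + 958 = 4924$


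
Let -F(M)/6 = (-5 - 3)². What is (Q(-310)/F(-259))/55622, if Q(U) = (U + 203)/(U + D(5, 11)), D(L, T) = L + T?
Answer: -107/6279501312 ≈ -1.7040e-8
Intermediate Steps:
F(M) = -384 (F(M) = -6*(-5 - 3)² = -6*(-8)² = -6*64 = -384)
Q(U) = (203 + U)/(16 + U) (Q(U) = (U + 203)/(U + (5 + 11)) = (203 + U)/(U + 16) = (203 + U)/(16 + U))
(Q(-310)/F(-259))/55622 = (((203 - 310)/(16 - 310))/(-384))/55622 = ((-107/(-294))*(-1/384))*(1/55622) = (-1/294*(-107)*(-1/384))*(1/55622) = ((107/294)*(-1/384))*(1/55622) = -107/112896*1/55622 = -107/6279501312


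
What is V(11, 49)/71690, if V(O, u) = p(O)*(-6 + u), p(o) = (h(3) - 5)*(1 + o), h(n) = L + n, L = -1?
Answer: -774/35845 ≈ -0.021593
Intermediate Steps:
h(n) = -1 + n
p(o) = -3 - 3*o (p(o) = ((-1 + 3) - 5)*(1 + o) = (2 - 5)*(1 + o) = -3*(1 + o) = -3 - 3*o)
V(O, u) = (-6 + u)*(-3 - 3*O) (V(O, u) = (-3 - 3*O)*(-6 + u) = (-6 + u)*(-3 - 3*O))
V(11, 49)/71690 = (3*(-1 - 1*11)*(-6 + 49))/71690 = (3*(-1 - 11)*43)*(1/71690) = (3*(-12)*43)*(1/71690) = -1548*1/71690 = -774/35845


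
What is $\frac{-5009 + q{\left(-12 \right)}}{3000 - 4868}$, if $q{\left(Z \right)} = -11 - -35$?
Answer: $\frac{4985}{1868} \approx 2.6686$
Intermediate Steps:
$q{\left(Z \right)} = 24$ ($q{\left(Z \right)} = -11 + 35 = 24$)
$\frac{-5009 + q{\left(-12 \right)}}{3000 - 4868} = \frac{-5009 + 24}{3000 - 4868} = - \frac{4985}{-1868} = \left(-4985\right) \left(- \frac{1}{1868}\right) = \frac{4985}{1868}$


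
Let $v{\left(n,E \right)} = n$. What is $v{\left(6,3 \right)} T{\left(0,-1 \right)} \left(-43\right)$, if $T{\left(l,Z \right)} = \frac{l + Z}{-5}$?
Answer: $- \frac{258}{5} \approx -51.6$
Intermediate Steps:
$T{\left(l,Z \right)} = - \frac{Z}{5} - \frac{l}{5}$ ($T{\left(l,Z \right)} = \left(Z + l\right) \left(- \frac{1}{5}\right) = - \frac{Z}{5} - \frac{l}{5}$)
$v{\left(6,3 \right)} T{\left(0,-1 \right)} \left(-43\right) = 6 \left(\left(- \frac{1}{5}\right) \left(-1\right) - 0\right) \left(-43\right) = 6 \left(\frac{1}{5} + 0\right) \left(-43\right) = 6 \cdot \frac{1}{5} \left(-43\right) = \frac{6}{5} \left(-43\right) = - \frac{258}{5}$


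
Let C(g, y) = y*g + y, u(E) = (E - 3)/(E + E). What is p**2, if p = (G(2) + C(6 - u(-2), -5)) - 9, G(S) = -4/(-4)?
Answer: 21609/16 ≈ 1350.6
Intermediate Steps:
u(E) = (-3 + E)/(2*E) (u(E) = (-3 + E)/((2*E)) = (-3 + E)*(1/(2*E)) = (-3 + E)/(2*E))
G(S) = 1 (G(S) = -4*(-1/4) = 1)
C(g, y) = y + g*y (C(g, y) = g*y + y = y + g*y)
p = -147/4 (p = (1 - 5*(1 + (6 - (-3 - 2)/(2*(-2))))) - 9 = (1 - 5*(1 + (6 - (-1)*(-5)/(2*2)))) - 9 = (1 - 5*(1 + (6 - 1*5/4))) - 9 = (1 - 5*(1 + (6 - 5/4))) - 9 = (1 - 5*(1 + 19/4)) - 9 = (1 - 5*23/4) - 9 = (1 - 115/4) - 9 = -111/4 - 9 = -147/4 ≈ -36.750)
p**2 = (-147/4)**2 = 21609/16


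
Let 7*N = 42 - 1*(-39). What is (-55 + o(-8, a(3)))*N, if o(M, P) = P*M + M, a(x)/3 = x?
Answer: -10935/7 ≈ -1562.1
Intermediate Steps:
a(x) = 3*x
N = 81/7 (N = (42 - 1*(-39))/7 = (42 + 39)/7 = (1/7)*81 = 81/7 ≈ 11.571)
o(M, P) = M + M*P (o(M, P) = M*P + M = M + M*P)
(-55 + o(-8, a(3)))*N = (-55 - 8*(1 + 3*3))*(81/7) = (-55 - 8*(1 + 9))*(81/7) = (-55 - 8*10)*(81/7) = (-55 - 80)*(81/7) = -135*81/7 = -10935/7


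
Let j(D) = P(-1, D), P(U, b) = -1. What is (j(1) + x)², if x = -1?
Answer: 4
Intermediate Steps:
j(D) = -1
(j(1) + x)² = (-1 - 1)² = (-2)² = 4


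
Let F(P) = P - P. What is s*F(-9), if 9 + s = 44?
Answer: 0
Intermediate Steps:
s = 35 (s = -9 + 44 = 35)
F(P) = 0
s*F(-9) = 35*0 = 0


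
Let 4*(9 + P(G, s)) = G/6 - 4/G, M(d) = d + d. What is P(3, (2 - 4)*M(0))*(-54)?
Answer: 1989/4 ≈ 497.25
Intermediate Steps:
M(d) = 2*d
P(G, s) = -9 - 1/G + G/24 (P(G, s) = -9 + (G/6 - 4/G)/4 = -9 + (-4/G + G/6)/4 = -9 + (-1/G + G/24) = -9 - 1/G + G/24)
P(3, (2 - 4)*M(0))*(-54) = (-9 - 1/3 + (1/24)*3)*(-54) = (-9 - 1*1/3 + 1/8)*(-54) = (-9 - 1/3 + 1/8)*(-54) = -221/24*(-54) = 1989/4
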